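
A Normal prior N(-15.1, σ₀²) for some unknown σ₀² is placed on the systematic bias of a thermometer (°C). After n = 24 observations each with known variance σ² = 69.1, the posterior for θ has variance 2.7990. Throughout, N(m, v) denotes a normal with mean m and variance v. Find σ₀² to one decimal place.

σ₀² = 100.5

Posterior precision equals prior precision plus data precision: 1/σ_n² = 1/σ₀² + n/σ².
So 1/σ₀² = 1/2.7990 − 24/69.1 = 0.357270 − 0.347323 = 0.009947.
Hence σ₀² = 1/0.009947 ≈ 100.5.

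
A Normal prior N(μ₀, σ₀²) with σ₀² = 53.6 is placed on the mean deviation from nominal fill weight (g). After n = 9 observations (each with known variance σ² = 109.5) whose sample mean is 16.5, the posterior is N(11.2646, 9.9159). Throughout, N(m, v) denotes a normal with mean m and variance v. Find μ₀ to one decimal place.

With known observation variance, the Normal–Normal posterior has precision τ_n = τ₀ + n/σ² and mean μ_n = (τ₀μ₀ + (n/σ²)x̄)/τ_n.
Here τ₀ = 1/53.6 = 0.018657 and τ_data = 9/109.5 = 0.082192, so τ_n = 0.100849.
Rearranging for μ₀: μ₀ = (μ_n·τ_n − τ_data·x̄)/τ₀ = (11.2646·0.100849 − 0.082192·16.5) / 0.018657 = -0.220144/0.018657 ≈ -11.8.

μ₀ = -11.8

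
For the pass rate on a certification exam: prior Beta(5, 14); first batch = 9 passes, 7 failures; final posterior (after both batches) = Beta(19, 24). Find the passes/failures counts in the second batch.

5 passes and 3 failures

Sequential conjugate updates are equivalent to a single update on the pooled data, so total successes = posterior α − prior α and total failures = posterior β − prior β.
Total across both batches: 19−5=14 passes, 24−14=10 failures.
Subtract the first batch: 14−9=5 passes and 10−7=3 failures.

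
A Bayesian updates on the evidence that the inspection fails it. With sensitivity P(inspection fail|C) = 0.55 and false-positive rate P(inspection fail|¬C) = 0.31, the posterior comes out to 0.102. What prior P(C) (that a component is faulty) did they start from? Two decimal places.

In odds form, posterior odds = prior odds × likelihood ratio, so prior odds = posterior odds ÷ LR.
Posterior odds = 0.102/(1−0.102) = 0.1136. LR = 0.55/0.31 = 1.7742.
Prior odds = 0.1136/1.7742 = 0.0640, so P(C) = 0.0640/(1+0.0640) ≈ 0.06.

P(C) = 0.06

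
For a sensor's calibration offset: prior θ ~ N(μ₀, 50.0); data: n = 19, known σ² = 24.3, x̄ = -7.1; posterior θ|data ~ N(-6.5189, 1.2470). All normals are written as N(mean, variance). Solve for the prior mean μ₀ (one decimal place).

With known observation variance, the Normal–Normal posterior has precision τ_n = τ₀ + n/σ² and mean μ_n = (τ₀μ₀ + (n/σ²)x̄)/τ_n.
Here τ₀ = 1/50.0 = 0.020000 and τ_data = 19/24.3 = 0.781893, so τ_n = 0.801893.
Rearranging for μ₀: μ₀ = (μ_n·τ_n − τ_data·x̄)/τ₀ = (-6.5189·0.801893 − 0.781893·-7.1) / 0.020000 = 0.323980/0.020000 ≈ 16.2.

μ₀ = 16.2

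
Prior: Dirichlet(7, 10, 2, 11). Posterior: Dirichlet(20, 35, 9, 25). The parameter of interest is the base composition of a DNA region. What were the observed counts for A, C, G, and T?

For a Dirichlet(α) prior with multinomial counts c, the posterior is Dirichlet(α + c) componentwise.
Counts are posterior − prior componentwise: 20−7=13, 35−10=25, 9−2=7, 25−11=14.

counts (13, 25, 7, 14)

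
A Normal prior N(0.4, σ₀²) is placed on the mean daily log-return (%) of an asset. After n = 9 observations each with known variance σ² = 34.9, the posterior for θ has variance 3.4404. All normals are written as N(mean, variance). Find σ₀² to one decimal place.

For the Normal–Normal model with known σ², precisions add: τ_n = τ₀ + n/σ².
So 1/σ₀² = 1/3.4404 − 9/34.9 = 0.290664 − 0.257880 = 0.032784.
Hence σ₀² = 1/0.032784 ≈ 30.5.

σ₀² = 30.5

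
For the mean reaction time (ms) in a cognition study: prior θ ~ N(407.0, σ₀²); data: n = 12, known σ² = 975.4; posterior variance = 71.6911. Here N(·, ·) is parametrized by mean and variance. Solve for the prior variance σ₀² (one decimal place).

Posterior precision equals prior precision plus data precision: 1/σ_n² = 1/σ₀² + n/σ².
So 1/σ₀² = 1/71.6911 − 12/975.4 = 0.013949 − 0.012303 = 0.001646.
Hence σ₀² = 1/0.001646 ≈ 607.5.

σ₀² = 607.5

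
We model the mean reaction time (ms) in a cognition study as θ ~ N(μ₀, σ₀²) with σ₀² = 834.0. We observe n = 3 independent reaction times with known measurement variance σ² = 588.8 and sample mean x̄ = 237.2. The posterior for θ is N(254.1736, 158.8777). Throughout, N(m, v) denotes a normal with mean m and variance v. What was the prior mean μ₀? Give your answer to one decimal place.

μ₀ = 326.3

The posterior mean is a precision-weighted average: μ_n = (τ₀μ₀ + τ_data·x̄)/(τ₀+τ_data), with τ₀=1/σ₀² and τ_data=n/σ².
Here τ₀ = 1/834.0 = 0.001199 and τ_data = 3/588.8 = 0.005095, so τ_n = 0.006294.
Rearranging for μ₀: μ₀ = (μ_n·τ_n − τ_data·x̄)/τ₀ = (254.1736·0.006294 − 0.005095·237.2) / 0.001199 = 0.391235/0.001199 ≈ 326.3.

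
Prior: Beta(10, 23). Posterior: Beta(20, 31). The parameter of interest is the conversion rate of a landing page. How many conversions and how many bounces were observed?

A Beta(a, b) prior with s successes and f failures in binomial data gives a Beta(a+s, b+f) posterior.
So s = 20 − 10 = 10 and f = 31 − 23 = 8.

10 conversions and 8 bounces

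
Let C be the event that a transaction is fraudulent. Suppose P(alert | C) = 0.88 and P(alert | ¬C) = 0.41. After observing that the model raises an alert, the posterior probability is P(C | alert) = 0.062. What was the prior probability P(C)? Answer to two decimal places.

P(C) = 0.03

In odds form, posterior odds = prior odds × likelihood ratio, so prior odds = posterior odds ÷ LR.
Posterior odds = 0.062/(1−0.062) = 0.0661. LR = 0.88/0.41 = 2.1463.
Prior odds = 0.0661/2.1463 = 0.0308, so P(C) = 0.0308/(1+0.0308) ≈ 0.03.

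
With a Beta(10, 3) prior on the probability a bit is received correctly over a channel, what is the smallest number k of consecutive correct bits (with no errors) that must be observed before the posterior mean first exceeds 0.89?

After k correct bits and 0 errors the posterior is Beta(10+k, 3), with mean (10+k)/(10+3+k).
Set (10+k)/(13+k) > 0.89 and solve: k > (0.89·13 − 10)/(1 − 0.89) = 14.273.
The smallest integer exceeding 14.273 is 15, and checking k=15: (25)/(28) = 0.8929 > 0.89.

k = 15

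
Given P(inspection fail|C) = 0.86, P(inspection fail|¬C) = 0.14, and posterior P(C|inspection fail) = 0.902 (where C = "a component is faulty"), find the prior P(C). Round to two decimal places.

P(C) = 0.60

Bayes' rule in odds form gives O(C|E) = O(C)·[P(E|C)/P(E|¬C)], hence O(C) = O(C|E)/LR.
Posterior odds = 0.902/(1−0.902) = 9.2041. LR = 0.86/0.14 = 6.1429.
Prior odds = 9.2041/6.1429 = 1.4983, so P(C) = 1.4983/(1+1.4983) ≈ 0.60.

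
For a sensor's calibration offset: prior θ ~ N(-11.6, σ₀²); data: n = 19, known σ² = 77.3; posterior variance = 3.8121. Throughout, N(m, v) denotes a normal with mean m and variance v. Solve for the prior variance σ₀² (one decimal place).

σ₀² = 60.5

Posterior precision equals prior precision plus data precision: 1/σ_n² = 1/σ₀² + n/σ².
So 1/σ₀² = 1/3.8121 − 19/77.3 = 0.262323 − 0.245796 = 0.016527.
Hence σ₀² = 1/0.016527 ≈ 60.5.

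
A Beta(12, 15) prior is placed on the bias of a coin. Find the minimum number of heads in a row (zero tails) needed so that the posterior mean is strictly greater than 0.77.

After k heads and 0 tails the posterior is Beta(12+k, 15), with mean (12+k)/(12+15+k).
Set (12+k)/(27+k) > 0.77 and solve: k > (0.77·27 − 12)/(1 − 0.77) = 38.217.
The smallest integer exceeding 38.217 is 39, and checking k=39: (51)/(66) = 0.7727 > 0.77.

k = 39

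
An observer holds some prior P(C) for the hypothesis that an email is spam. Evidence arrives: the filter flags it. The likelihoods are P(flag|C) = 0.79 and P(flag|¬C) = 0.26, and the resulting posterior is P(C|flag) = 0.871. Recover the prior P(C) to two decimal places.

In odds form, posterior odds = prior odds × likelihood ratio, so prior odds = posterior odds ÷ LR.
Posterior odds = 0.871/(1−0.871) = 6.7519. LR = 0.79/0.26 = 3.0385.
Prior odds = 6.7519/3.0385 = 2.2221, so P(C) = 2.2221/(1+2.2221) ≈ 0.69.

P(C) = 0.69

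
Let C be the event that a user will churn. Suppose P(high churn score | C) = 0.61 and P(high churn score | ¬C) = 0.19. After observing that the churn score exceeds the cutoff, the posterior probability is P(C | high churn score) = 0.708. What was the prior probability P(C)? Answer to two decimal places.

P(C) = 0.43

In odds form, posterior odds = prior odds × likelihood ratio, so prior odds = posterior odds ÷ LR.
Posterior odds = 0.708/(1−0.708) = 2.4247. LR = 0.61/0.19 = 3.2105.
Prior odds = 2.4247/3.2105 = 0.7552, so P(C) = 0.7552/(1+0.7552) ≈ 0.43.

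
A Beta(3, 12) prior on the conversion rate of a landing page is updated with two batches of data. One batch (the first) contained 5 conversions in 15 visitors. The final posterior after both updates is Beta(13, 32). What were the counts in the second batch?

Sequential conjugate updates are equivalent to a single update on the pooled data, so total successes = posterior α − prior α and total failures = posterior β − prior β.
Total across both batches: 13−3=10 conversions, 32−12=20 bounces.
Subtract the first batch: 10−5=5 conversions and 20−10=10 bounces.

5 conversions and 10 bounces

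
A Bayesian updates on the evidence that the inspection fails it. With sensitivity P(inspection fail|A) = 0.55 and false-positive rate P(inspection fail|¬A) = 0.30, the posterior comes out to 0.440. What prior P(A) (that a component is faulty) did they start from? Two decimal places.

P(A) = 0.30

Bayes' rule in odds form gives O(A|E) = O(A)·[P(E|A)/P(E|¬A)], hence O(A) = O(A|E)/LR.
Posterior odds = 0.440/(1−0.440) = 0.7857. LR = 0.55/0.30 = 1.8333.
Prior odds = 0.7857/1.8333 = 0.4286, so P(A) = 0.4286/(1+0.4286) ≈ 0.30.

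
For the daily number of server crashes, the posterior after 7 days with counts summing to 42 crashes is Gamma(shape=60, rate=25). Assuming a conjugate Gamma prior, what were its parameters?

Gamma(shape=18, rate=18)

Gamma–Poisson conjugacy: posterior shape = α + Σxᵢ, posterior rate = β + n.
So α = 60 − 42 = 18 and β = 25 − 7 = 18.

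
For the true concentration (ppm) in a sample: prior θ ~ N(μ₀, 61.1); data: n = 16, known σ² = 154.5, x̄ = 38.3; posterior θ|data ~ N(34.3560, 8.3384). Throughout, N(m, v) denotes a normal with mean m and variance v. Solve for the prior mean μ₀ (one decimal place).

μ₀ = 9.4

With known observation variance, the Normal–Normal posterior has precision τ_n = τ₀ + n/σ² and mean μ_n = (τ₀μ₀ + (n/σ²)x̄)/τ_n.
Here τ₀ = 1/61.1 = 0.016367 and τ_data = 16/154.5 = 0.103560, so τ_n = 0.119927.
Rearranging for μ₀: μ₀ = (μ_n·τ_n − τ_data·x̄)/τ₀ = (34.3560·0.119927 − 0.103560·38.3) / 0.016367 = 0.153864/0.016367 ≈ 9.4.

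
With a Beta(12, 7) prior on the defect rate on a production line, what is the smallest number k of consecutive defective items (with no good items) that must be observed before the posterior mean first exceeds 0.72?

k = 7

After k defective items and 0 good items the posterior is Beta(12+k, 7), with mean (12+k)/(12+7+k).
Set (12+k)/(19+k) > 0.72 and solve: k > (0.72·19 − 12)/(1 − 0.72) = 6.000.
The smallest integer exceeding 6.000 is 7.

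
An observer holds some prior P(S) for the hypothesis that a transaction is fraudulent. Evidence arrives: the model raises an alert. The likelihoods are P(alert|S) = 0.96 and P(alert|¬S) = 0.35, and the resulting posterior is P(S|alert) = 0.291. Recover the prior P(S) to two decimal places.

P(S) = 0.13

Bayes' rule in odds form gives O(S|E) = O(S)·[P(E|S)/P(E|¬S)], hence O(S) = O(S|E)/LR.
Posterior odds = 0.291/(1−0.291) = 0.4104. LR = 0.96/0.35 = 2.7429.
Prior odds = 0.4104/2.7429 = 0.1496, so P(S) = 0.1496/(1+0.1496) ≈ 0.13.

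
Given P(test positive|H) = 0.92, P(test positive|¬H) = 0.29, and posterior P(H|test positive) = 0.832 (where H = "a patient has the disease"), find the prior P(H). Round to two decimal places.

P(H) = 0.61

In odds form, posterior odds = prior odds × likelihood ratio, so prior odds = posterior odds ÷ LR.
Posterior odds = 0.832/(1−0.832) = 4.9524. LR = 0.92/0.29 = 3.1724.
Prior odds = 4.9524/3.1724 = 1.5611, so P(H) = 1.5611/(1+1.5611) ≈ 0.61.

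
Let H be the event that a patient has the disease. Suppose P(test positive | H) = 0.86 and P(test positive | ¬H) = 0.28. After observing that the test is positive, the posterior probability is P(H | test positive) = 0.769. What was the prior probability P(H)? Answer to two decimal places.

In odds form, posterior odds = prior odds × likelihood ratio, so prior odds = posterior odds ÷ LR.
Posterior odds = 0.769/(1−0.769) = 3.3290. LR = 0.86/0.28 = 3.0714.
Prior odds = 3.3290/3.0714 = 1.0839, so P(H) = 1.0839/(1+1.0839) ≈ 0.52.

P(H) = 0.52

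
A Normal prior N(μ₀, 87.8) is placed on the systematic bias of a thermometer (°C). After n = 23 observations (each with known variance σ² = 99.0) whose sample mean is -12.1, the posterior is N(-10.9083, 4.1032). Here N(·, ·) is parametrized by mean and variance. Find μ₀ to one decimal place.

μ₀ = 13.4

With known observation variance, the Normal–Normal posterior has precision τ_n = τ₀ + n/σ² and mean μ_n = (τ₀μ₀ + (n/σ²)x̄)/τ_n.
Here τ₀ = 1/87.8 = 0.011390 and τ_data = 23/99.0 = 0.232323, so τ_n = 0.243713.
Rearranging for μ₀: μ₀ = (μ_n·τ_n − τ_data·x̄)/τ₀ = (-10.9083·0.243713 − 0.232323·-12.1) / 0.011390 = 0.152614/0.011390 ≈ 13.4.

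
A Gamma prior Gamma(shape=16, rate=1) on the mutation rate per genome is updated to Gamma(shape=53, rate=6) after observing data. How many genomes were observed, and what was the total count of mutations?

n = 5 genomes with total 37 mutations

A Gamma(α, β) prior (rate parametrization) on a Poisson rate with n observations summing to S gives posterior Gamma(α+S, β+n).
Matching: Σxᵢ = 53 − 16 = 37 and n = 6 − 1 = 5.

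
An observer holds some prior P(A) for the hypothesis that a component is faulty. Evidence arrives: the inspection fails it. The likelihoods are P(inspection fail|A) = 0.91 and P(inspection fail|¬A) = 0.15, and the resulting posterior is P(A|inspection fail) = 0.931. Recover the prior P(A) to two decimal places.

P(A) = 0.69

Bayes' rule in odds form gives O(A|E) = O(A)·[P(E|A)/P(E|¬A)], hence O(A) = O(A|E)/LR.
Posterior odds = 0.931/(1−0.931) = 13.4928. LR = 0.91/0.15 = 6.0667.
Prior odds = 13.4928/6.0667 = 2.2241, so P(A) = 2.2241/(1+2.2241) ≈ 0.69.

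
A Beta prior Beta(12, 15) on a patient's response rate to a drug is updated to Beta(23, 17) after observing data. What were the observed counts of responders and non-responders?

11 responders and 2 non-responders

Under Beta–binomial conjugacy the posterior parameters are (α+s, β+f).
So s = 23 − 12 = 11 and f = 17 − 15 = 2.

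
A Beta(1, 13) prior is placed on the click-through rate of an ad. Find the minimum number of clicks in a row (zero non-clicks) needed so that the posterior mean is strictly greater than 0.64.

After k clicks and 0 non-clicks the posterior is Beta(1+k, 13), with mean (1+k)/(1+13+k).
Set (1+k)/(14+k) > 0.64 and solve: k > (0.64·14 − 1)/(1 − 0.64) = 22.111.
The smallest integer exceeding 22.111 is 23, and checking k=23: (24)/(37) = 0.6486 > 0.64.

k = 23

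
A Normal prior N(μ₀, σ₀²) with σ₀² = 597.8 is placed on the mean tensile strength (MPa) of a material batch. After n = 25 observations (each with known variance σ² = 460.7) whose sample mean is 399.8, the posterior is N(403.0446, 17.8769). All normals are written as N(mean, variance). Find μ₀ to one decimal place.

With known observation variance, the Normal–Normal posterior has precision τ_n = τ₀ + n/σ² and mean μ_n = (τ₀μ₀ + (n/σ²)x̄)/τ_n.
Here τ₀ = 1/597.8 = 0.001673 and τ_data = 25/460.7 = 0.054265, so τ_n = 0.055938.
Rearranging for μ₀: μ₀ = (μ_n·τ_n − τ_data·x̄)/τ₀ = (403.0446·0.055938 − 0.054265·399.8) / 0.001673 = 0.850362/0.001673 ≈ 508.3.

μ₀ = 508.3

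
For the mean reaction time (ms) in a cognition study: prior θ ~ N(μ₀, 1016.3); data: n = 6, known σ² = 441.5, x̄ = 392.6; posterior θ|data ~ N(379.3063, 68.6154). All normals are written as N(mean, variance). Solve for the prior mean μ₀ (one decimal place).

μ₀ = 195.7

The posterior mean is a precision-weighted average: μ_n = (τ₀μ₀ + τ_data·x̄)/(τ₀+τ_data), with τ₀=1/σ₀² and τ_data=n/σ².
Here τ₀ = 1/1016.3 = 0.000984 and τ_data = 6/441.5 = 0.013590, so τ_n = 0.014574.
Rearranging for μ₀: μ₀ = (μ_n·τ_n − τ_data·x̄)/τ₀ = (379.3063·0.014574 − 0.013590·392.6) / 0.000984 = 0.192576/0.000984 ≈ 195.7.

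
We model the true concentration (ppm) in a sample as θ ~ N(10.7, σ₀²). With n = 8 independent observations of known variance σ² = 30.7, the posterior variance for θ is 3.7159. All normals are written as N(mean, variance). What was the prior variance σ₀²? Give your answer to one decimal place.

σ₀² = 117.3

For the Normal–Normal model with known σ², precisions add: τ_n = τ₀ + n/σ².
So 1/σ₀² = 1/3.7159 − 8/30.7 = 0.269114 − 0.260586 = 0.008528.
Hence σ₀² = 1/0.008528 ≈ 117.3.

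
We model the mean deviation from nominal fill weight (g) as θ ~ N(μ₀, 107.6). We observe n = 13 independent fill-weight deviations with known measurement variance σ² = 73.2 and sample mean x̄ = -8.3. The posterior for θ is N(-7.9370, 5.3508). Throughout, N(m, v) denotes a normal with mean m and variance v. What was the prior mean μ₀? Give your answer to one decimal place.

μ₀ = -1.0

The posterior mean is a precision-weighted average: μ_n = (τ₀μ₀ + τ_data·x̄)/(τ₀+τ_data), with τ₀=1/σ₀² and τ_data=n/σ².
Here τ₀ = 1/107.6 = 0.009294 and τ_data = 13/73.2 = 0.177596, so τ_n = 0.186890.
Rearranging for μ₀: μ₀ = (μ_n·τ_n − τ_data·x̄)/τ₀ = (-7.9370·0.186890 − 0.177596·-8.3) / 0.009294 = -0.009299/0.009294 ≈ -1.0.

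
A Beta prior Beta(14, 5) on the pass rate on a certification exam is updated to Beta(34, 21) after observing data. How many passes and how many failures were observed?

20 passes and 16 failures

A Beta(a, b) prior with s successes and f failures in binomial data gives a Beta(a+s, b+f) posterior.
So s = 34 − 14 = 20 and f = 21 − 5 = 16.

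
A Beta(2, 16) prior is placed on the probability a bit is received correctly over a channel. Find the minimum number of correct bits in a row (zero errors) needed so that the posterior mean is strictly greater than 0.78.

After k correct bits and 0 errors the posterior is Beta(2+k, 16), with mean (2+k)/(2+16+k).
Set (2+k)/(18+k) > 0.78 and solve: k > (0.78·18 − 2)/(1 − 0.78) = 54.727.
The smallest integer exceeding 54.727 is 55, and checking k=55: (57)/(73) = 0.7808 > 0.78.

k = 55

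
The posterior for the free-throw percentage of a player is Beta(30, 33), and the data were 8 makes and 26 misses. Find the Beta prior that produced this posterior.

Under Beta–binomial conjugacy the posterior parameters are (α+s, β+f).
Subtract the data counts: 30−8=22, 33−26=7.

Beta(22, 7)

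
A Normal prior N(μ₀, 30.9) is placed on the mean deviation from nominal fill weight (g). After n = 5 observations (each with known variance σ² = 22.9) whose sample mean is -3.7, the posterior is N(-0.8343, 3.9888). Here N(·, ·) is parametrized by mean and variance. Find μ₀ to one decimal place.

The posterior mean is a precision-weighted average: μ_n = (τ₀μ₀ + τ_data·x̄)/(τ₀+τ_data), with τ₀=1/σ₀² and τ_data=n/σ².
Here τ₀ = 1/30.9 = 0.032362 and τ_data = 5/22.9 = 0.218341, so τ_n = 0.250703.
Rearranging for μ₀: μ₀ = (μ_n·τ_n − τ_data·x̄)/τ₀ = (-0.8343·0.250703 − 0.218341·-3.7) / 0.032362 = 0.598700/0.032362 ≈ 18.5.

μ₀ = 18.5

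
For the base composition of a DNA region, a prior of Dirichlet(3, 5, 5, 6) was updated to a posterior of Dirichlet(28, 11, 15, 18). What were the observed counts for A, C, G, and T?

For a Dirichlet(α) prior with multinomial counts c, the posterior is Dirichlet(α + c) componentwise.
Counts are posterior − prior componentwise: 28−3=25, 11−5=6, 15−5=10, 18−6=12.

counts (25, 6, 10, 12)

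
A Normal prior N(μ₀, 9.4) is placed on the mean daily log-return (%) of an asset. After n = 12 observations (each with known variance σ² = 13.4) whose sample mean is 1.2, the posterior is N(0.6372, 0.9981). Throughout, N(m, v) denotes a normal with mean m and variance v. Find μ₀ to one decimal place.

The posterior mean is a precision-weighted average: μ_n = (τ₀μ₀ + τ_data·x̄)/(τ₀+τ_data), with τ₀=1/σ₀² and τ_data=n/σ².
Here τ₀ = 1/9.4 = 0.106383 and τ_data = 12/13.4 = 0.895522, so τ_n = 1.001905.
Rearranging for μ₀: μ₀ = (μ_n·τ_n − τ_data·x̄)/τ₀ = (0.6372·1.001905 − 0.895522·1.2) / 0.106383 = -0.436213/0.106383 ≈ -4.1.

μ₀ = -4.1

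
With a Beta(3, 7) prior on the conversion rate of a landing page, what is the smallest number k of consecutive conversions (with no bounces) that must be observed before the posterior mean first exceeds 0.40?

After k conversions and 0 bounces the posterior is Beta(3+k, 7), with mean (3+k)/(3+7+k).
Set (3+k)/(10+k) > 0.40 and solve: k > (0.40·10 − 3)/(1 − 0.40) = 1.667.
The smallest integer exceeding 1.667 is 2.

k = 2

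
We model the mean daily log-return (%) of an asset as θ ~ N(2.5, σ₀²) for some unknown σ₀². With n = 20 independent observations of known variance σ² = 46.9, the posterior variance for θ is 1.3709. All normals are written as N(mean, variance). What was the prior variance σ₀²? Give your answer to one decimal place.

σ₀² = 3.3

For the Normal–Normal model with known σ², precisions add: τ_n = τ₀ + n/σ².
So 1/σ₀² = 1/1.3709 − 20/46.9 = 0.729448 − 0.426439 = 0.303009.
Hence σ₀² = 1/0.303009 ≈ 3.3.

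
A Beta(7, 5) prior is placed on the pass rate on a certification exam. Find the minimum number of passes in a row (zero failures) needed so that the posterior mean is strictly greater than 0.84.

After k passes and 0 failures the posterior is Beta(7+k, 5), with mean (7+k)/(7+5+k).
Set (7+k)/(12+k) > 0.84 and solve: k > (0.84·12 − 7)/(1 − 0.84) = 19.250.
The smallest integer exceeding 19.250 is 20, and checking k=20: (27)/(32) = 0.8438 > 0.84.

k = 20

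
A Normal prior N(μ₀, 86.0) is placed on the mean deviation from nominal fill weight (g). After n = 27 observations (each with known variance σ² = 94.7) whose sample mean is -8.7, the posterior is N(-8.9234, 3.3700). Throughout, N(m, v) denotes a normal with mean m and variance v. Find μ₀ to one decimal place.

μ₀ = -14.4

With known observation variance, the Normal–Normal posterior has precision τ_n = τ₀ + n/σ² and mean μ_n = (τ₀μ₀ + (n/σ²)x̄)/τ_n.
Here τ₀ = 1/86.0 = 0.011628 and τ_data = 27/94.7 = 0.285111, so τ_n = 0.296739.
Rearranging for μ₀: μ₀ = (μ_n·τ_n − τ_data·x̄)/τ₀ = (-8.9234·0.296739 − 0.285111·-8.7) / 0.011628 = -0.167455/0.011628 ≈ -14.4.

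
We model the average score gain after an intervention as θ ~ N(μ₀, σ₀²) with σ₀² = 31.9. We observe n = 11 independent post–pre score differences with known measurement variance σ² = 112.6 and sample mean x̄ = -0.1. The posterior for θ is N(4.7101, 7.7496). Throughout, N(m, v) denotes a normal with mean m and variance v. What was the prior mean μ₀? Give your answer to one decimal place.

μ₀ = 19.7

The posterior mean is a precision-weighted average: μ_n = (τ₀μ₀ + τ_data·x̄)/(τ₀+τ_data), with τ₀=1/σ₀² and τ_data=n/σ².
Here τ₀ = 1/31.9 = 0.031348 and τ_data = 11/112.6 = 0.097691, so τ_n = 0.129039.
Rearranging for μ₀: μ₀ = (μ_n·τ_n − τ_data·x̄)/τ₀ = (4.7101·0.129039 − 0.097691·-0.1) / 0.031348 = 0.617556/0.031348 ≈ 19.7.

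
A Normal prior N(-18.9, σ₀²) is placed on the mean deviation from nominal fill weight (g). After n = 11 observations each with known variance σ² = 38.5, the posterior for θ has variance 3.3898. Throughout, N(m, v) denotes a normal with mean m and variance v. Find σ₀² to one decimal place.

σ₀² = 107.7

Posterior precision equals prior precision plus data precision: 1/σ_n² = 1/σ₀² + n/σ².
So 1/σ₀² = 1/3.3898 − 11/38.5 = 0.295003 − 0.285714 = 0.009289.
Hence σ₀² = 1/0.009289 ≈ 107.7.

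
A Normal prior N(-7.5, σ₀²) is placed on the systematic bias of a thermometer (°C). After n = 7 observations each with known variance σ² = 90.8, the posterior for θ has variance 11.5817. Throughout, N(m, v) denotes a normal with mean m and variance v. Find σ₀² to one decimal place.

σ₀² = 108.1

Posterior precision equals prior precision plus data precision: 1/σ_n² = 1/σ₀² + n/σ².
So 1/σ₀² = 1/11.5817 − 7/90.8 = 0.086343 − 0.077093 = 0.009250.
Hence σ₀² = 1/0.009250 ≈ 108.1.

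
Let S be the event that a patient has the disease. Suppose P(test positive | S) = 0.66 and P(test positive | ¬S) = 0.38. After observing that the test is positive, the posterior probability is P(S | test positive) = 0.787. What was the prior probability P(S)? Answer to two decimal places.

In odds form, posterior odds = prior odds × likelihood ratio, so prior odds = posterior odds ÷ LR.
Posterior odds = 0.787/(1−0.787) = 3.6948. LR = 0.66/0.38 = 1.7368.
Prior odds = 3.6948/1.7368 = 2.1274, so P(S) = 2.1274/(1+2.1274) ≈ 0.68.

P(S) = 0.68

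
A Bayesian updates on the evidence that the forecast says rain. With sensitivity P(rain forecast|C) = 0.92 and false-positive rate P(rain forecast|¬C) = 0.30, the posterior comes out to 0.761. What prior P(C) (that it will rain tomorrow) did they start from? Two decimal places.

P(C) = 0.51

In odds form, posterior odds = prior odds × likelihood ratio, so prior odds = posterior odds ÷ LR.
Posterior odds = 0.761/(1−0.761) = 3.1841. LR = 0.92/0.30 = 3.0667.
Prior odds = 3.1841/3.0667 = 1.0383, so P(C) = 1.0383/(1+1.0383) ≈ 0.51.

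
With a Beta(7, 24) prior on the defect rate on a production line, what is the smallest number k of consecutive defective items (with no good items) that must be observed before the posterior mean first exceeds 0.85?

After k defective items and 0 good items the posterior is Beta(7+k, 24), with mean (7+k)/(7+24+k).
Set (7+k)/(31+k) > 0.85 and solve: k > (0.85·31 − 7)/(1 − 0.85) = 129.000.
The smallest integer exceeding 129.000 is 130, and checking k=130: (137)/(161) = 0.8509 > 0.85.

k = 130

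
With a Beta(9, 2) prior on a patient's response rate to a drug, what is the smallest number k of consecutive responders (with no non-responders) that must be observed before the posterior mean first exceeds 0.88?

After k responders and 0 non-responders the posterior is Beta(9+k, 2), with mean (9+k)/(9+2+k).
Set (9+k)/(11+k) > 0.88 and solve: k > (0.88·11 − 9)/(1 − 0.88) = 5.667.
The smallest integer exceeding 5.667 is 6, and checking k=6: (15)/(17) = 0.8824 > 0.88.

k = 6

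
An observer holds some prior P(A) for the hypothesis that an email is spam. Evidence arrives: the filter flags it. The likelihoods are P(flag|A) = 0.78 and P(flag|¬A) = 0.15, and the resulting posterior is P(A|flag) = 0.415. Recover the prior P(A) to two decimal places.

Bayes' rule in odds form gives O(A|E) = O(A)·[P(E|A)/P(E|¬A)], hence O(A) = O(A|E)/LR.
Posterior odds = 0.415/(1−0.415) = 0.7094. LR = 0.78/0.15 = 5.2000.
Prior odds = 0.7094/5.2000 = 0.1364, so P(A) = 0.1364/(1+0.1364) ≈ 0.12.

P(A) = 0.12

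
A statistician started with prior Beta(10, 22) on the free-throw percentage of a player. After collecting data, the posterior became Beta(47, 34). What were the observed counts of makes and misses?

37 makes and 12 misses

Under Beta–binomial conjugacy the posterior parameters are (α+s, β+f).
So s = 47 − 10 = 37 and f = 34 − 22 = 12.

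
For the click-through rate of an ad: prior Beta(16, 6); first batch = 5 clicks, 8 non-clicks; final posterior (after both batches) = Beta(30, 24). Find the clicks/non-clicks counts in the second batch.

9 clicks and 10 non-clicks

Because Beta–binomial updating is additive in the counts, the combined data contributed (α_post−α_prior, β_post−β_prior) successes and failures.
Total across both batches: 30−16=14 clicks, 24−6=18 non-clicks.
Subtract the first batch: 14−5=9 clicks and 18−8=10 non-clicks.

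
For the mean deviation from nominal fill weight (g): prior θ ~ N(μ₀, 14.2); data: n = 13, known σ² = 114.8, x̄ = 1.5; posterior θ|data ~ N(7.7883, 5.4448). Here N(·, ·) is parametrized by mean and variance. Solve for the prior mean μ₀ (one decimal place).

μ₀ = 17.9

With known observation variance, the Normal–Normal posterior has precision τ_n = τ₀ + n/σ² and mean μ_n = (τ₀μ₀ + (n/σ²)x̄)/τ_n.
Here τ₀ = 1/14.2 = 0.070423 and τ_data = 13/114.8 = 0.113240, so τ_n = 0.183663.
Rearranging for μ₀: μ₀ = (μ_n·τ_n − τ_data·x̄)/τ₀ = (7.7883·0.183663 − 0.113240·1.5) / 0.070423 = 1.260563/0.070423 ≈ 17.9.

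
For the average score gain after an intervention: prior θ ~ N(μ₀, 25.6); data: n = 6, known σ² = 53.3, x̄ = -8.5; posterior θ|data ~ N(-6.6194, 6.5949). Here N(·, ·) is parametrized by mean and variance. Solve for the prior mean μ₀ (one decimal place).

The posterior mean is a precision-weighted average: μ_n = (τ₀μ₀ + τ_data·x̄)/(τ₀+τ_data), with τ₀=1/σ₀² and τ_data=n/σ².
Here τ₀ = 1/25.6 = 0.039062 and τ_data = 6/53.3 = 0.112570, so τ_n = 0.151632.
Rearranging for μ₀: μ₀ = (μ_n·τ_n − τ_data·x̄)/τ₀ = (-6.6194·0.151632 − 0.112570·-8.5) / 0.039062 = -0.046868/0.039062 ≈ -1.2.

μ₀ = -1.2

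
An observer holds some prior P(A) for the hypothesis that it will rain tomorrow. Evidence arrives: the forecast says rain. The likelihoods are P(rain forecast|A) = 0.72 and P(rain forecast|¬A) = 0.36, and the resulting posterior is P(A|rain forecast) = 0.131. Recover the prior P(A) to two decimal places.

Bayes' rule in odds form gives O(A|E) = O(A)·[P(E|A)/P(E|¬A)], hence O(A) = O(A|E)/LR.
Posterior odds = 0.131/(1−0.131) = 0.1507. LR = 0.72/0.36 = 2.0000.
Prior odds = 0.1507/2.0000 = 0.0754, so P(A) = 0.0754/(1+0.0754) ≈ 0.07.

P(A) = 0.07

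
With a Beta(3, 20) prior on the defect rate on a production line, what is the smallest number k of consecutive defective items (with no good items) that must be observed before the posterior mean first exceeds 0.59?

k = 26

After k defective items and 0 good items the posterior is Beta(3+k, 20), with mean (3+k)/(3+20+k).
Set (3+k)/(23+k) > 0.59 and solve: k > (0.59·23 − 3)/(1 − 0.59) = 25.780.
The smallest integer exceeding 25.780 is 26, and checking k=26: (29)/(49) = 0.5918 > 0.59.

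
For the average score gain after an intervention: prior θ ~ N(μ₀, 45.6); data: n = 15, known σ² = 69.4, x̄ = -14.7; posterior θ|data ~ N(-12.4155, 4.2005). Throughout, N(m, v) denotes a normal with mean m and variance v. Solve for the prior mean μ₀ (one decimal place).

μ₀ = 10.1

With known observation variance, the Normal–Normal posterior has precision τ_n = τ₀ + n/σ² and mean μ_n = (τ₀μ₀ + (n/σ²)x̄)/τ_n.
Here τ₀ = 1/45.6 = 0.021930 and τ_data = 15/69.4 = 0.216138, so τ_n = 0.238068.
Rearranging for μ₀: μ₀ = (μ_n·τ_n − τ_data·x̄)/τ₀ = (-12.4155·0.238068 − 0.216138·-14.7) / 0.021930 = 0.221495/0.021930 ≈ 10.1.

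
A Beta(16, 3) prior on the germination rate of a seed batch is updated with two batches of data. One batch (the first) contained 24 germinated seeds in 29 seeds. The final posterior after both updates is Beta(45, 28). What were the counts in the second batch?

Sequential conjugate updates are equivalent to a single update on the pooled data, so total successes = posterior α − prior α and total failures = posterior β − prior β.
Total across both batches: 45−16=29 germinated seeds, 28−3=25 non-germinating seeds.
Subtract the first batch: 29−24=5 germinated seeds and 25−5=20 non-germinating seeds.

5 germinated seeds and 20 non-germinating seeds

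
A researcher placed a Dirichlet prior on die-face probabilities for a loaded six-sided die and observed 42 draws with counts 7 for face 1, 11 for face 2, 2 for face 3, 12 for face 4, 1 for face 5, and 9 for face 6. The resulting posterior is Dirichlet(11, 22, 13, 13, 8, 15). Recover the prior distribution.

For a Dirichlet(α) prior with multinomial counts c, the posterior is Dirichlet(α + c) componentwise.
Subtract each count from the matching posterior parameter: 11−7=4, 22−11=11, 13−2=11, 13−12=1, 8−1=7, 15−9=6.

Dirichlet(4, 11, 11, 1, 7, 6)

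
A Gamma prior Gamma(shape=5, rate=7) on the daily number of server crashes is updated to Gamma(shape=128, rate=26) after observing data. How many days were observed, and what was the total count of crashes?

n = 19 days with total 123 crashes

A Gamma(α, β) prior (rate parametrization) on a Poisson rate with n observations summing to S gives posterior Gamma(α+S, β+n).
Matching: Σxᵢ = 128 − 5 = 123 and n = 26 − 7 = 19.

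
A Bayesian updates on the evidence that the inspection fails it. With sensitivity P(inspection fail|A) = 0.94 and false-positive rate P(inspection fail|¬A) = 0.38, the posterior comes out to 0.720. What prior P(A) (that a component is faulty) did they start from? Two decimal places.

P(A) = 0.51

Bayes' rule in odds form gives O(A|E) = O(A)·[P(E|A)/P(E|¬A)], hence O(A) = O(A|E)/LR.
Posterior odds = 0.720/(1−0.720) = 2.5714. LR = 0.94/0.38 = 2.4737.
Prior odds = 2.5714/2.4737 = 1.0395, so P(A) = 1.0395/(1+1.0395) ≈ 0.51.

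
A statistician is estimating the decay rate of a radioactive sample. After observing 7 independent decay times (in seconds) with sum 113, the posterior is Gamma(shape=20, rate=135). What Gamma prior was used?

Gamma–exponential conjugacy: posterior shape = α + n, posterior rate = β + Σtᵢ.
So α = 20 − 7 = 13 and β = 135 − 113 = 22.

Gamma(shape=13, rate=22)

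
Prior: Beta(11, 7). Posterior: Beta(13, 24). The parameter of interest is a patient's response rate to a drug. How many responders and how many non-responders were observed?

2 responders and 17 non-responders

A Beta(α, β) prior with s successes and f failures in binomial data gives a Beta(α+s, β+f) posterior.
So s = 13 − 11 = 2 and f = 24 − 7 = 17.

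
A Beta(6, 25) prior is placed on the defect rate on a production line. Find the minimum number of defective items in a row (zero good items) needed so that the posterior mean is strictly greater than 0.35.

k = 8

After k defective items and 0 good items the posterior is Beta(6+k, 25), with mean (6+k)/(6+25+k).
Set (6+k)/(31+k) > 0.35 and solve: k > (0.35·31 − 6)/(1 − 0.35) = 7.462.
The smallest integer exceeding 7.462 is 8.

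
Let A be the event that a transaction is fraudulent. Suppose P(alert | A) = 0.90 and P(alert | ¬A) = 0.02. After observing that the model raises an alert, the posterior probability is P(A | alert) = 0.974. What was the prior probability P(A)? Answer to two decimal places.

Bayes' rule in odds form gives O(A|E) = O(A)·[P(E|A)/P(E|¬A)], hence O(A) = O(A|E)/LR.
Posterior odds = 0.974/(1−0.974) = 37.4615. LR = 0.90/0.02 = 45.0000.
Prior odds = 37.4615/45.0000 = 0.8325, so P(A) = 0.8325/(1+0.8325) ≈ 0.45.

P(A) = 0.45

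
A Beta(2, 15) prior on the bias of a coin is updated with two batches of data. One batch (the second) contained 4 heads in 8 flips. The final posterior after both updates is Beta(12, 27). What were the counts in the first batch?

6 heads and 8 tails

Sequential conjugate updates are equivalent to a single update on the pooled data, so total successes = posterior α − prior α and total failures = posterior β − prior β.
Total across both batches: 12−2=10 heads, 27−15=12 tails.
Subtract the second batch: 10−4=6 heads and 12−4=8 tails.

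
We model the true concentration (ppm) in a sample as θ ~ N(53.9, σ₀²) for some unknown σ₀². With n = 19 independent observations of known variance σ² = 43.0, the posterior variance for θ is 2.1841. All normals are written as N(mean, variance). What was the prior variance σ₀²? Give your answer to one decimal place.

σ₀² = 62.5

For the Normal–Normal model with known σ², precisions add: τ_n = τ₀ + n/σ².
So 1/σ₀² = 1/2.1841 − 19/43.0 = 0.457854 − 0.441860 = 0.015994.
Hence σ₀² = 1/0.015994 ≈ 62.5.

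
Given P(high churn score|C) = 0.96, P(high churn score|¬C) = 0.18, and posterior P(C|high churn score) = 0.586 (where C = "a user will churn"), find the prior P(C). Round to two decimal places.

Bayes' rule in odds form gives O(C|E) = O(C)·[P(E|C)/P(E|¬C)], hence O(C) = O(C|E)/LR.
Posterior odds = 0.586/(1−0.586) = 1.4155. LR = 0.96/0.18 = 5.3333.
Prior odds = 1.4155/5.3333 = 0.2654, so P(C) = 0.2654/(1+0.2654) ≈ 0.21.

P(C) = 0.21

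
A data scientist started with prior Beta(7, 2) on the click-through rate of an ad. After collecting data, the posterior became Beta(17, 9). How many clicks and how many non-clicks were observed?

10 clicks and 7 non-clicks

A Beta(α, β) prior with s successes and f failures in binomial data gives a Beta(α+s, β+f) posterior.
Match parameters: s=17−7=10, f=9−2=7.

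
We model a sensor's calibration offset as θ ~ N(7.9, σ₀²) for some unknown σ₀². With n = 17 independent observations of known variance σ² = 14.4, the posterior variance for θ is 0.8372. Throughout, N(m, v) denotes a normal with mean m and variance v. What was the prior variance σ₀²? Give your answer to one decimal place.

σ₀² = 71.9

For the Normal–Normal model with known σ², precisions add: τ_n = τ₀ + n/σ².
So 1/σ₀² = 1/0.8372 − 17/14.4 = 1.194458 − 1.180556 = 0.013902.
Hence σ₀² = 1/0.013902 ≈ 71.9.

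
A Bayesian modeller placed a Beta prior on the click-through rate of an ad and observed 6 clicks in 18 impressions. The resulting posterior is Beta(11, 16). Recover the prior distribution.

Beta(5, 4)

Beta is conjugate to the binomial likelihood: posterior = Beta(α+s, β+f).
Subtract the data counts: 11−6=5, 16−12=4.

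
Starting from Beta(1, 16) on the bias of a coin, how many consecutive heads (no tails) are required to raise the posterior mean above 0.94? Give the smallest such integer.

k = 250

After k heads and 0 tails the posterior is Beta(1+k, 16), with mean (1+k)/(1+16+k).
Set (1+k)/(17+k) > 0.94 and solve: k > (0.94·17 − 1)/(1 − 0.94) = 249.667.
The smallest integer exceeding 249.667 is 250, and checking k=250: (251)/(267) = 0.9401 > 0.94.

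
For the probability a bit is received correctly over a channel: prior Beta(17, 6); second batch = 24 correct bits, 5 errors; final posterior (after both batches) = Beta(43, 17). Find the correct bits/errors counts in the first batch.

Because Beta–binomial updating is additive in the counts, the combined data contributed (α_post−α_prior, β_post−β_prior) successes and failures.
Total across both batches: 43−17=26 correct bits, 17−6=11 errors.
Subtract the second batch: 26−24=2 correct bits and 11−5=6 errors.

2 correct bits and 6 errors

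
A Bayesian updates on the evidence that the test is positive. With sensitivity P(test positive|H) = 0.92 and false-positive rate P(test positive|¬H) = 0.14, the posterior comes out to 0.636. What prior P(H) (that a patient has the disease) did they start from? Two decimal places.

P(H) = 0.21

Bayes' rule in odds form gives O(H|E) = O(H)·[P(E|H)/P(E|¬H)], hence O(H) = O(H|E)/LR.
Posterior odds = 0.636/(1−0.636) = 1.7473. LR = 0.92/0.14 = 6.5714.
Prior odds = 1.7473/6.5714 = 0.2659, so P(H) = 0.2659/(1+0.2659) ≈ 0.21.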